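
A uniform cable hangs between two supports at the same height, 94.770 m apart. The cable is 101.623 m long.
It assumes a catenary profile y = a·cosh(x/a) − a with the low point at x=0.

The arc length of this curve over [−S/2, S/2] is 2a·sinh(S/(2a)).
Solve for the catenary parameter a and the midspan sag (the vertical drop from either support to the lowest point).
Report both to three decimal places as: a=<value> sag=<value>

seed: a₀ = √(S³/(24(L−S))) = √(94.770³/(24·6.853)) = 71.938327
iter 1: u=0.658689  f(a)=+1.502e-01  f'(a)=-1.989e-01  a ← 71.938327 − (+1.502e-01/-1.989e-01) = 72.693461
iter 2: u=0.651847  f(a)=+2.398e-03  f'(a)=-1.926e-01  a ← 72.693461 − (+2.398e-03/-1.926e-01) = 72.705911
iter 3: u=0.651735  f(a)=+6.331e-07  f'(a)=-1.925e-01  a ← 72.705911 − (+6.331e-07/-1.925e-01) = 72.705914
iter 4: u=0.651735  f(a)=+4.263e-14  f'(a)=-1.925e-01  a ← 72.705914 − (+4.263e-14/-1.925e-01) = 72.705914
converged: |Δa| < 1e-12 after 4 iterations
sag = a·(cosh(S/(2a)) − 1) = 72.705914·(cosh(0.651735) − 1) = 15.995599
T_max/T_min = cosh(S/(2a)) = 1.220004

a=72.706 sag=15.996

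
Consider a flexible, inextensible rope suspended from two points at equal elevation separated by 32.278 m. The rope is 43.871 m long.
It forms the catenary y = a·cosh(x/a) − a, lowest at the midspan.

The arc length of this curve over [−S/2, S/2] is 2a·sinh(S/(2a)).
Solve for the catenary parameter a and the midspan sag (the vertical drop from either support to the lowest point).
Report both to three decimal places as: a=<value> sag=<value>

seed: a₀ = √(S³/(24(L−S))) = √(32.278³/(24·11.593)) = 10.994017
iter 1: u=1.467980  f(a)=+1.315e+00  f'(a)=-2.600e+00  a ← 10.994017 − (+1.315e+00/-2.600e+00) = 11.499882
iter 2: u=1.403406  f(a)=+9.622e-02  f'(a)=-2.232e+00  a ← 11.499882 − (+9.622e-02/-2.232e+00) = 11.542989
iter 3: u=1.398165  f(a)=+6.049e-04  f'(a)=-2.204e+00  a ← 11.542989 − (+6.049e-04/-2.204e+00) = 11.543263
iter 4: u=1.398131  f(a)=+2.424e-08  f'(a)=-2.204e+00  a ← 11.543263 − (+2.424e-08/-2.204e+00) = 11.543263
iter 5: u=1.398131  f(a)=+0.000e+00  f'(a)=-2.204e+00  a ← 11.543263 − (+0.000e+00/-2.204e+00) = 11.543263
converged: |Δa| < 1e-12 after 5 iterations
sag = a·(cosh(S/(2a)) − 1) = 11.543263·(cosh(1.398131) − 1) = 13.244094
T_max/T_min = cosh(S/(2a)) = 2.147344

a=11.543 sag=13.244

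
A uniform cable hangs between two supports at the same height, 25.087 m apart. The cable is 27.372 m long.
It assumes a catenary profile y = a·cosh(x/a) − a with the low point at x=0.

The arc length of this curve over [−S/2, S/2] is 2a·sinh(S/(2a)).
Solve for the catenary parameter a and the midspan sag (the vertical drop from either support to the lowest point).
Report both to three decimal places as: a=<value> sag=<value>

a=17.195 sag=4.782

seed: a₀ = √(S³/(24(L−S))) = √(25.087³/(24·2.285)) = 16.967754
iter 1: u=0.739255  f(a)=+6.326e-02  f'(a)=-2.843e-01  a ← 16.967754 − (+6.326e-02/-2.843e-01) = 17.190218
iter 2: u=0.729688  f(a)=+1.266e-03  f'(a)=-2.731e-01  a ← 17.190218 − (+1.266e-03/-2.731e-01) = 17.194852
iter 3: u=0.729492  f(a)=+5.295e-07  f'(a)=-2.728e-01  a ← 17.194852 − (+5.295e-07/-2.728e-01) = 17.194854
iter 4: u=0.729491  f(a)=+8.882e-14  f'(a)=-2.728e-01  a ← 17.194854 − (+8.882e-14/-2.728e-01) = 17.194854
converged: |Δa| < 1e-12 after 4 iterations
sag = a·(cosh(S/(2a)) − 1) = 17.194854·(cosh(0.729491) − 1) = 4.781715
T_max/T_min = cosh(S/(2a)) = 1.278090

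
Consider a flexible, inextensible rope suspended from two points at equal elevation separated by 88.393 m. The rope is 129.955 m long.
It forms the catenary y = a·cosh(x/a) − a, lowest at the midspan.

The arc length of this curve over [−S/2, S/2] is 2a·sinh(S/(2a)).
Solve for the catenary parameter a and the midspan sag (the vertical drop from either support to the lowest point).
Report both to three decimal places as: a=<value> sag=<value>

seed: a₀ = √(S³/(24(L−S))) = √(88.393³/(24·41.562)) = 26.313158
iter 1: u=1.679635  f(a)=+6.272e+00  f'(a)=-4.145e+00  a ← 26.313158 − (+6.272e+00/-4.145e+00) = 27.826424
iter 2: u=1.588292  f(a)=+5.818e-01  f'(a)=-3.409e+00  a ← 27.826424 − (+5.818e-01/-3.409e+00) = 27.997102
iter 3: u=1.578610  f(a)=+6.135e-03  f'(a)=-3.337e+00  a ← 27.997102 − (+6.135e-03/-3.337e+00) = 27.998941
iter 4: u=1.578506  f(a)=+6.982e-07  f'(a)=-3.336e+00  a ← 27.998941 − (+6.982e-07/-3.336e+00) = 27.998941
iter 5: u=1.578506  f(a)=+0.000e+00  f'(a)=-3.336e+00  a ← 27.998941 − (+0.000e+00/-3.336e+00) = 27.998941
converged: |Δa| < 1e-12 after 5 iterations
sag = a·(cosh(S/(2a)) − 1) = 27.998941·(cosh(1.578506) − 1) = 42.754265
T_max/T_min = cosh(S/(2a)) = 2.526996

a=27.999 sag=42.754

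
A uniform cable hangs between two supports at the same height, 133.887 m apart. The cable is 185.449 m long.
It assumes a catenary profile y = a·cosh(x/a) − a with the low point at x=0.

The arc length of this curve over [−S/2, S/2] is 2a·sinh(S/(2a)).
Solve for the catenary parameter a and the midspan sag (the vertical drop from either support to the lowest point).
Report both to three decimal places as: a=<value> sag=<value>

seed: a₀ = √(S³/(24(L−S))) = √(133.887³/(24·51.562)) = 44.038966
iter 1: u=1.520097  f(a)=+6.296e+00  f'(a)=-2.929e+00  a ← 44.038966 − (+6.296e+00/-2.929e+00) = 46.188141
iter 2: u=1.449366  f(a)=+4.902e-01  f'(a)=-2.489e+00  a ← 46.188141 − (+4.902e-01/-2.489e+00) = 46.385058
iter 3: u=1.443213  f(a)=+3.527e-03  f'(a)=-2.454e+00  a ← 46.385058 − (+3.527e-03/-2.454e+00) = 46.386495
iter 4: u=1.443168  f(a)=+1.854e-07  f'(a)=-2.453e+00  a ← 46.386495 − (+1.854e-07/-2.453e+00) = 46.386495
iter 5: u=1.443168  f(a)=-5.684e-14  f'(a)=-2.453e+00  a ← 46.386495 − (-5.684e-14/-2.453e+00) = 46.386495
converged: |Δa| < 1e-12 after 5 iterations
sag = a·(cosh(S/(2a)) − 1) = 46.386495·(cosh(1.443168) − 1) = 57.293492
T_max/T_min = cosh(S/(2a)) = 2.235133

a=46.386 sag=57.293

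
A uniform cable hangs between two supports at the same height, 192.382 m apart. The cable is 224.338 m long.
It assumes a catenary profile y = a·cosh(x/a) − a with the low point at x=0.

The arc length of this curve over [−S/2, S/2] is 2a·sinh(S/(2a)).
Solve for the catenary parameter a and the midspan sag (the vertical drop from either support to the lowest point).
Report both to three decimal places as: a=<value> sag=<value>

seed: a₀ = √(S³/(24(L−S))) = √(192.382³/(24·31.956)) = 96.352908
iter 1: u=0.998320  f(a)=+1.631e+00  f'(a)=-7.318e-01  a ← 96.352908 − (+1.631e+00/-7.318e-01) = 98.581266
iter 2: u=0.975753  f(a)=+5.829e-02  f'(a)=-6.803e-01  a ← 98.581266 − (+5.829e-02/-6.803e-01) = 98.666938
iter 3: u=0.974906  f(a)=+8.058e-05  f'(a)=-6.785e-01  a ← 98.666938 − (+8.058e-05/-6.785e-01) = 98.667057
iter 4: u=0.974905  f(a)=+1.545e-10  f'(a)=-6.785e-01  a ← 98.667057 − (+1.545e-10/-6.785e-01) = 98.667057
iter 5: u=0.974905  f(a)=-2.842e-14  f'(a)=-6.785e-01  a ← 98.667057 − (-2.842e-14/-6.785e-01) = 98.667057
converged: |Δa| < 1e-12 after 5 iterations
sag = a·(cosh(S/(2a)) − 1) = 98.667057·(cosh(0.974905) − 1) = 50.721941
T_max/T_min = cosh(S/(2a)) = 1.514072

a=98.667 sag=50.722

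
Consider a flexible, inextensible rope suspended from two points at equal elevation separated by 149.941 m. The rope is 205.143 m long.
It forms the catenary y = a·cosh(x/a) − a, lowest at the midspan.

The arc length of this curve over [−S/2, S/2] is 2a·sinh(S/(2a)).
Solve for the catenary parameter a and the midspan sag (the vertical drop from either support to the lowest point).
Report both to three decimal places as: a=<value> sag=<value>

seed: a₀ = √(S³/(24(L−S))) = √(149.941³/(24·55.202)) = 50.442613
iter 1: u=1.486253  f(a)=+6.428e+00  f'(a)=-2.712e+00  a ← 50.442613 − (+6.428e+00/-2.712e+00) = 52.812749
iter 2: u=1.419553  f(a)=+4.808e-01  f'(a)=-2.320e+00  a ← 52.812749 − (+4.808e-01/-2.320e+00) = 53.019978
iter 3: u=1.414005  f(a)=+3.171e-03  f'(a)=-2.290e+00  a ← 53.019978 − (+3.171e-03/-2.290e+00) = 53.021363
iter 4: u=1.413968  f(a)=+1.399e-07  f'(a)=-2.289e+00  a ← 53.021363 − (+1.399e-07/-2.289e+00) = 53.021363
iter 5: u=1.413968  f(a)=-2.842e-14  f'(a)=-2.289e+00  a ← 53.021363 − (-2.842e-14/-2.289e+00) = 53.021363
converged: |Δa| < 1e-12 after 5 iterations
sag = a·(cosh(S/(2a)) − 1) = 53.021363·(cosh(1.413968) − 1) = 62.443686
T_max/T_min = cosh(S/(2a)) = 2.177708

a=53.021 sag=62.444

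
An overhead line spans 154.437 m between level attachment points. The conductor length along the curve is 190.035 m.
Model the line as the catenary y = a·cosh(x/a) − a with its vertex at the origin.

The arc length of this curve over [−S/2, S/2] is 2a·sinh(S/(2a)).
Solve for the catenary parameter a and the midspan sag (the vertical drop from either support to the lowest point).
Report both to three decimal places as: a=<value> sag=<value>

a=67.821 sag=48.918

seed: a₀ = √(S³/(24(L−S))) = √(154.437³/(24·35.598)) = 65.661170
iter 1: u=1.176015  f(a)=+2.544e+00  f'(a)=-1.242e+00  a ← 65.661170 − (+2.544e+00/-1.242e+00) = 67.709928
iter 2: u=1.140431  f(a)=+1.239e-01  f'(a)=-1.124e+00  a ← 67.709928 − (+1.239e-01/-1.124e+00) = 67.820235
iter 3: u=1.138576  f(a)=+3.274e-04  f'(a)=-1.118e+00  a ← 67.820235 − (+3.274e-04/-1.118e+00) = 67.820528
iter 4: u=1.138571  f(a)=+2.298e-09  f'(a)=-1.118e+00  a ← 67.820528 − (+2.298e-09/-1.118e+00) = 67.820528
iter 5: u=1.138571  f(a)=+2.842e-14  f'(a)=-1.118e+00  a ← 67.820528 − (+2.842e-14/-1.118e+00) = 67.820528
converged: |Δa| < 1e-12 after 5 iterations
sag = a·(cosh(S/(2a)) − 1) = 67.820528·(cosh(1.138571) − 1) = 48.918280
T_max/T_min = cosh(S/(2a)) = 1.721290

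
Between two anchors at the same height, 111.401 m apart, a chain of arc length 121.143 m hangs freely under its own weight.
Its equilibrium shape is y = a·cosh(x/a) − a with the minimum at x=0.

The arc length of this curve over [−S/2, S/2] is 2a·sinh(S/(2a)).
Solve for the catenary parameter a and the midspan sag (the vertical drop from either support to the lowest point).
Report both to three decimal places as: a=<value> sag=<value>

seed: a₀ = √(S³/(24(L−S))) = √(111.401³/(24·9.742)) = 76.896036
iter 1: u=0.724361  f(a)=+2.588e-01  f'(a)=-2.669e-01  a ← 76.896036 − (+2.588e-01/-2.669e-01) = 77.865577
iter 2: u=0.715342  f(a)=+4.976e-03  f'(a)=-2.568e-01  a ← 77.865577 − (+4.976e-03/-2.568e-01) = 77.884957
iter 3: u=0.715164  f(a)=+1.920e-06  f'(a)=-2.566e-01  a ← 77.884957 − (+1.920e-06/-2.566e-01) = 77.884965
iter 4: u=0.715164  f(a)=+3.126e-13  f'(a)=-2.566e-01  a ← 77.884965 − (+3.126e-13/-2.566e-01) = 77.884965
converged: |Δa| < 1e-12 after 4 iterations
sag = a·(cosh(S/(2a)) − 1) = 77.884965·(cosh(0.715164) − 1) = 20.781009
T_max/T_min = cosh(S/(2a)) = 1.266817

a=77.885 sag=20.781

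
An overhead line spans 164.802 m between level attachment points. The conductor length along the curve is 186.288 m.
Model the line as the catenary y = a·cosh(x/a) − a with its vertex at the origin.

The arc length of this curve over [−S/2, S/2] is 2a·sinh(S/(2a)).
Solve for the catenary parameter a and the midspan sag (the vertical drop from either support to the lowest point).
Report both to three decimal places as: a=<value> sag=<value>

a=94.936 sag=38.063

seed: a₀ = √(S³/(24(L−S))) = √(164.802³/(24·21.486)) = 93.166614
iter 1: u=0.884448  f(a)=+8.562e-01  f'(a)=-4.983e-01  a ← 93.166614 − (+8.562e-01/-4.983e-01) = 94.884697
iter 2: u=0.868433  f(a)=+2.426e-02  f'(a)=-4.705e-01  a ← 94.884697 − (+2.426e-02/-4.705e-01) = 94.936259
iter 3: u=0.867961  f(a)=+2.073e-05  f'(a)=-4.697e-01  a ← 94.936259 − (+2.073e-05/-4.697e-01) = 94.936303
iter 4: u=0.867961  f(a)=+1.518e-11  f'(a)=-4.697e-01  a ← 94.936303 − (+1.518e-11/-4.697e-01) = 94.936303
converged: |Δa| < 1e-12 after 4 iterations
sag = a·(cosh(S/(2a)) − 1) = 94.936303·(cosh(0.867961) − 1) = 38.062593
T_max/T_min = cosh(S/(2a)) = 1.400928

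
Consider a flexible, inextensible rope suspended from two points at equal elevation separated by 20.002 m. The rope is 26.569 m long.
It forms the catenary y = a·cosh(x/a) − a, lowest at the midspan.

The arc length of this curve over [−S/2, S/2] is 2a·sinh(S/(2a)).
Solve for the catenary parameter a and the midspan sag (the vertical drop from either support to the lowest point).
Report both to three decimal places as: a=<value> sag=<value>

a=7.453 sag=7.779

seed: a₀ = √(S³/(24(L−S))) = √(20.002³/(24·6.567)) = 7.125593
iter 1: u=1.403532  f(a)=+6.780e-01  f'(a)=-2.233e+00  a ← 7.125593 − (+6.780e-01/-2.233e+00) = 7.429246
iter 2: u=1.346166  f(a)=+4.575e-02  f'(a)=-1.941e+00  a ← 7.429246 − (+4.575e-02/-1.941e+00) = 7.452818
iter 3: u=1.341908  f(a)=+2.416e-04  f'(a)=-1.920e+00  a ← 7.452818 − (+2.416e-04/-1.920e+00) = 7.452944
iter 4: u=1.341886  f(a)=+6.818e-09  f'(a)=-1.920e+00  a ← 7.452944 − (+6.818e-09/-1.920e+00) = 7.452944
iter 5: u=1.341886  f(a)=+7.105e-15  f'(a)=-1.920e+00  a ← 7.452944 − (+7.105e-15/-1.920e+00) = 7.452944
converged: |Δa| < 1e-12 after 5 iterations
sag = a·(cosh(S/(2a)) − 1) = 7.452944·(cosh(1.341886) − 1) = 7.779400
T_max/T_min = cosh(S/(2a)) = 2.043802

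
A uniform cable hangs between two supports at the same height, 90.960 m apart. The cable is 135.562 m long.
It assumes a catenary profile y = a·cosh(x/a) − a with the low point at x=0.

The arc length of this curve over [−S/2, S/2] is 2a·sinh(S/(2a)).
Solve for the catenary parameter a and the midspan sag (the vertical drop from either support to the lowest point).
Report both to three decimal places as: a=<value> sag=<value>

seed: a₀ = √(S³/(24(L−S))) = √(90.960³/(24·44.602)) = 26.515077
iter 1: u=1.715251  f(a)=+7.040e+00  f'(a)=-4.464e+00  a ← 26.515077 − (+7.040e+00/-4.464e+00) = 28.092170
iter 2: u=1.618956  f(a)=+6.770e-01  f'(a)=-3.643e+00  a ← 28.092170 − (+6.770e-01/-3.643e+00) = 28.277997
iter 3: u=1.608318  f(a)=+7.731e-03  f'(a)=-3.560e+00  a ← 28.277997 − (+7.731e-03/-3.560e+00) = 28.280169
iter 4: u=1.608194  f(a)=+1.034e-06  f'(a)=-3.559e+00  a ← 28.280169 − (+1.034e-06/-3.559e+00) = 28.280169
iter 5: u=1.608194  f(a)=+2.842e-14  f'(a)=-3.559e+00  a ← 28.280169 − (+2.842e-14/-3.559e+00) = 28.280169
converged: |Δa| < 1e-12 after 5 iterations
sag = a·(cosh(S/(2a)) − 1) = 28.280169·(cosh(1.608194) − 1) = 45.163904
T_max/T_min = cosh(S/(2a)) = 2.597017

a=28.280 sag=45.164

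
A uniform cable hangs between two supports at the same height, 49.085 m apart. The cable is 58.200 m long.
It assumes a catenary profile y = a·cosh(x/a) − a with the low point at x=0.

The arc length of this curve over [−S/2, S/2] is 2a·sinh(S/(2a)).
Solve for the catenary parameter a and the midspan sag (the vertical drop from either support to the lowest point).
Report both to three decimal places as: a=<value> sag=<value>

seed: a₀ = √(S³/(24(L−S))) = √(49.085³/(24·9.115)) = 23.250871
iter 1: u=1.055552  f(a)=+5.215e-01  f'(a)=-8.750e-01  a ← 23.250871 − (+5.215e-01/-8.750e-01) = 23.846865
iter 2: u=1.029171  f(a)=+2.072e-02  f'(a)=-8.067e-01  a ← 23.846865 − (+2.072e-02/-8.067e-01) = 23.872556
iter 3: u=1.028063  f(a)=+3.573e-05  f'(a)=-8.039e-01  a ← 23.872556 − (+3.573e-05/-8.039e-01) = 23.872600
iter 4: u=1.028061  f(a)=+1.066e-10  f'(a)=-8.039e-01  a ← 23.872600 − (+1.066e-10/-8.039e-01) = 23.872600
iter 5: u=1.028061  f(a)=+0.000e+00  f'(a)=-8.039e-01  a ← 23.872600 − (+0.000e+00/-8.039e-01) = 23.872600
converged: |Δa| < 1e-12 after 5 iterations
sag = a·(cosh(S/(2a)) − 1) = 23.872600·(cosh(1.028061) − 1) = 13.766622
T_max/T_min = cosh(S/(2a)) = 1.576670

a=23.873 sag=13.767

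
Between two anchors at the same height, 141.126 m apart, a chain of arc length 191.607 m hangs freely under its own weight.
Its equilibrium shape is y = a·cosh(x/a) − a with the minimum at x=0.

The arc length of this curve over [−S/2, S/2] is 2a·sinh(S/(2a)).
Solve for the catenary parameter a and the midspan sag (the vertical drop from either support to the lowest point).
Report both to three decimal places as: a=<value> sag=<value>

a=50.563 sag=57.765

seed: a₀ = √(S³/(24(L−S))) = √(141.126³/(24·50.481)) = 48.166041
iter 1: u=1.464995  f(a)=+5.702e+00  f'(a)=-2.582e+00  a ← 48.166041 − (+5.702e+00/-2.582e+00) = 50.374651
iter 2: u=1.400764  f(a)=+4.157e-01  f'(a)=-2.218e+00  a ← 50.374651 − (+4.157e-01/-2.218e+00) = 50.562061
iter 3: u=1.395572  f(a)=+2.593e-03  f'(a)=-2.190e+00  a ← 50.562061 − (+2.593e-03/-2.190e+00) = 50.563245
iter 4: u=1.395539  f(a)=+1.023e-07  f'(a)=-2.190e+00  a ← 50.563245 − (+1.023e-07/-2.190e+00) = 50.563245
iter 5: u=1.395539  f(a)=-2.842e-14  f'(a)=-2.190e+00  a ← 50.563245 − (-2.842e-14/-2.190e+00) = 50.563245
converged: |Δa| < 1e-12 after 5 iterations
sag = a·(cosh(S/(2a)) − 1) = 50.563245·(cosh(1.395539) − 1) = 57.764740
T_max/T_min = cosh(S/(2a)) = 2.142426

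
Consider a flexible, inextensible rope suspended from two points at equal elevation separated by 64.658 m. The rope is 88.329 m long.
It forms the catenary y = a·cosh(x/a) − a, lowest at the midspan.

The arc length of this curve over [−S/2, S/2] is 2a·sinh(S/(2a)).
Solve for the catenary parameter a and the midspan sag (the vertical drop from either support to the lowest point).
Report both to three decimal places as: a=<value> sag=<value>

seed: a₀ = √(S³/(24(L−S))) = √(64.658³/(24·23.671)) = 21.813205
iter 1: u=1.482084  f(a)=+2.740e+00  f'(a)=-2.686e+00  a ← 21.813205 − (+2.740e+00/-2.686e+00) = 22.833281
iter 2: u=1.415872  f(a)=+2.039e-01  f'(a)=-2.300e+00  a ← 22.833281 − (+2.039e-01/-2.300e+00) = 22.921951
iter 3: u=1.410395  f(a)=+1.330e-03  f'(a)=-2.270e+00  a ← 22.921951 − (+1.330e-03/-2.270e+00) = 22.922537
iter 4: u=1.410359  f(a)=+5.743e-08  f'(a)=-2.270e+00  a ← 22.922537 − (+5.743e-08/-2.270e+00) = 22.922537
iter 5: u=1.410359  f(a)=-1.421e-14  f'(a)=-2.270e+00  a ← 22.922537 − (-1.421e-14/-2.270e+00) = 22.922537
converged: |Δa| < 1e-12 after 5 iterations
sag = a·(cosh(S/(2a)) − 1) = 22.922537·(cosh(1.410359) − 1) = 26.836339
T_max/T_min = cosh(S/(2a)) = 2.170740

a=22.923 sag=26.836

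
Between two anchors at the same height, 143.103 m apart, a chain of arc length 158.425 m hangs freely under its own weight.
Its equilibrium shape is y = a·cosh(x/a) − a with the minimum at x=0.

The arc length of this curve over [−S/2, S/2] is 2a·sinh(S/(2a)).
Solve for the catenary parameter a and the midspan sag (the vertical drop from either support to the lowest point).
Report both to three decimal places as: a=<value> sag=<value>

a=90.670 sag=29.728

seed: a₀ = √(S³/(24(L−S))) = √(143.103³/(24·15.322)) = 89.270868
iter 1: u=0.801510  f(a)=+4.998e-01  f'(a)=-3.658e-01  a ← 89.270868 − (+4.998e-01/-3.658e-01) = 90.636930
iter 2: u=0.789430  f(a)=+1.170e-02  f'(a)=-3.489e-01  a ← 90.636930 − (+1.170e-02/-3.489e-01) = 90.670472
iter 3: u=0.789138  f(a)=+6.758e-06  f'(a)=-3.485e-01  a ← 90.670472 − (+6.758e-06/-3.485e-01) = 90.670492
iter 4: u=0.789138  f(a)=+2.302e-12  f'(a)=-3.485e-01  a ← 90.670492 − (+2.302e-12/-3.485e-01) = 90.670492
converged: |Δa| < 1e-12 after 4 iterations
sag = a·(cosh(S/(2a)) − 1) = 90.670492·(cosh(0.789138) − 1) = 29.727840
T_max/T_min = cosh(S/(2a)) = 1.327867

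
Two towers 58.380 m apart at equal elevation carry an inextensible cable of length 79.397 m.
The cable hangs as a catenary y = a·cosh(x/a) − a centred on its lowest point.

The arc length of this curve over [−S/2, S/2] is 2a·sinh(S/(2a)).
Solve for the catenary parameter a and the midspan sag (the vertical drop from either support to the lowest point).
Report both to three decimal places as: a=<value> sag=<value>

seed: a₀ = √(S³/(24(L−S))) = √(58.380³/(24·21.017)) = 19.861185
iter 1: u=1.469701  f(a)=+2.390e+00  f'(a)=-2.610e+00  a ← 19.861185 − (+2.390e+00/-2.610e+00) = 20.776871
iter 2: u=1.404928  f(a)=+1.752e-01  f'(a)=-2.240e+00  a ← 20.776871 − (+1.752e-01/-2.240e+00) = 20.855091
iter 3: u=1.399658  f(a)=+1.107e-03  f'(a)=-2.212e+00  a ← 20.855091 − (+1.107e-03/-2.212e+00) = 20.855591
iter 4: u=1.399625  f(a)=+4.475e-08  f'(a)=-2.212e+00  a ← 20.855591 − (+4.475e-08/-2.212e+00) = 20.855591
iter 5: u=1.399625  f(a)=+0.000e+00  f'(a)=-2.212e+00  a ← 20.855591 − (+0.000e+00/-2.212e+00) = 20.855591
converged: |Δa| < 1e-12 after 5 iterations
sag = a·(cosh(S/(2a)) − 1) = 20.855591·(cosh(1.399625) − 1) = 23.987765
T_max/T_min = cosh(S/(2a)) = 2.150184

a=20.856 sag=23.988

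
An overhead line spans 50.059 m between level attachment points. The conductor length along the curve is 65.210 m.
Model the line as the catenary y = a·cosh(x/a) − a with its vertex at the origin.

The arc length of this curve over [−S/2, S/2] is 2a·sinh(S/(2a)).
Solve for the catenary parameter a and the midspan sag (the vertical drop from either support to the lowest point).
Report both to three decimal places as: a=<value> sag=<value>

seed: a₀ = √(S³/(24(L−S))) = √(50.059³/(24·15.151)) = 18.573638
iter 1: u=1.347582  f(a)=+1.437e+00  f'(a)=-1.948e+00  a ← 18.573638 − (+1.437e+00/-1.948e+00) = 19.311318
iter 2: u=1.296105  f(a)=+9.003e-02  f'(a)=-1.710e+00  a ← 19.311318 − (+9.003e-02/-1.710e+00) = 19.363950
iter 3: u=1.292582  f(a)=+4.058e-04  f'(a)=-1.695e+00  a ← 19.363950 − (+4.058e-04/-1.695e+00) = 19.364189
iter 4: u=1.292566  f(a)=+8.324e-09  f'(a)=-1.695e+00  a ← 19.364189 − (+8.324e-09/-1.695e+00) = 19.364189
iter 5: u=1.292566  f(a)=-1.421e-14  f'(a)=-1.695e+00  a ← 19.364189 − (-1.421e-14/-1.695e+00) = 19.364189
converged: |Δa| < 1e-12 after 5 iterations
sag = a·(cosh(S/(2a)) − 1) = 19.364189·(cosh(1.292566) − 1) = 18.557544
T_max/T_min = cosh(S/(2a)) = 1.958343

a=19.364 sag=18.558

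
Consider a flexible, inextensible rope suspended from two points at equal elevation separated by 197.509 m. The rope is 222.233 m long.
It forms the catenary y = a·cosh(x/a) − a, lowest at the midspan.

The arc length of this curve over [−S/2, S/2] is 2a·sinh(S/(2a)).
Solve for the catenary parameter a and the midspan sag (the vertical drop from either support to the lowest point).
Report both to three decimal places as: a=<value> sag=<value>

a=116.031 sag=44.624

seed: a₀ = √(S³/(24(L−S))) = √(197.509³/(24·24.724)) = 113.950267
iter 1: u=0.866646  f(a)=+9.453e-01  f'(a)=-4.674e-01  a ← 113.950267 − (+9.453e-01/-4.674e-01) = 115.972541
iter 2: u=0.851533  f(a)=+2.575e-02  f'(a)=-4.423e-01  a ← 115.972541 − (+2.575e-02/-4.423e-01) = 116.030764
iter 3: u=0.851106  f(a)=+2.030e-05  f'(a)=-4.416e-01  a ← 116.030764 − (+2.030e-05/-4.416e-01) = 116.030810
iter 4: u=0.851106  f(a)=+1.262e-11  f'(a)=-4.416e-01  a ← 116.030810 − (+1.262e-11/-4.416e-01) = 116.030810
converged: |Δa| < 1e-12 after 4 iterations
sag = a·(cosh(S/(2a)) − 1) = 116.030810·(cosh(0.851106) − 1) = 44.624179
T_max/T_min = cosh(S/(2a)) = 1.384589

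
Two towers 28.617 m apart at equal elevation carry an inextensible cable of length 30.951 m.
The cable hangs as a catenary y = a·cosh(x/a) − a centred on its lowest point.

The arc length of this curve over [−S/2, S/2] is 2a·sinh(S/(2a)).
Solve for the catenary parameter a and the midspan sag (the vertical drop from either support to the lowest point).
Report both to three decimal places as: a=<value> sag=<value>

seed: a₀ = √(S³/(24(L−S))) = √(28.617³/(24·2.334)) = 20.454087
iter 1: u=0.699542  f(a)=+5.778e-02  f'(a)=-2.396e-01  a ← 20.454087 − (+5.778e-02/-2.396e-01) = 20.695248
iter 2: u=0.691391  f(a)=+1.038e-03  f'(a)=-2.310e-01  a ← 20.695248 − (+1.038e-03/-2.310e-01) = 20.699740
iter 3: u=0.691241  f(a)=+3.484e-07  f'(a)=-2.309e-01  a ← 20.699740 − (+3.484e-07/-2.309e-01) = 20.699741
iter 4: u=0.691241  f(a)=+4.263e-14  f'(a)=-2.309e-01  a ← 20.699741 − (+4.263e-14/-2.309e-01) = 20.699741
converged: |Δa| < 1e-12 after 4 iterations
sag = a·(cosh(S/(2a)) − 1) = 20.699741·(cosh(0.691241) − 1) = 5.145382
T_max/T_min = cosh(S/(2a)) = 1.248572

a=20.700 sag=5.145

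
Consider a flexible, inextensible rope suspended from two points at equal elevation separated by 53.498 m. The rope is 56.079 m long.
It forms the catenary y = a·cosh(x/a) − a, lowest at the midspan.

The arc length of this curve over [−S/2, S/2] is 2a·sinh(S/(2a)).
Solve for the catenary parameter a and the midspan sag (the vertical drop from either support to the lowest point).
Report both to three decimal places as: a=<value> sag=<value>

seed: a₀ = √(S³/(24(L−S))) = √(53.498³/(24·2.581)) = 49.717204
iter 1: u=0.538023  f(a)=+3.761e-02  f'(a)=-1.069e-01  a ← 49.717204 − (+3.761e-02/-1.069e-01) = 50.069188
iter 2: u=0.534241  f(a)=+4.032e-04  f'(a)=-1.046e-01  a ← 50.069188 − (+4.032e-04/-1.046e-01) = 50.073044
iter 3: u=0.534200  f(a)=+4.744e-08  f'(a)=-1.046e-01  a ← 50.073044 − (+4.744e-08/-1.046e-01) = 50.073044
iter 4: u=0.534200  f(a)=-7.105e-15  f'(a)=-1.046e-01  a ← 50.073044 − (-7.105e-15/-1.046e-01) = 50.073044
converged: |Δa| < 1e-12 after 4 iterations
sag = a·(cosh(S/(2a)) − 1) = 50.073044·(cosh(0.534200) − 1) = 7.316182
T_max/T_min = cosh(S/(2a)) = 1.146110

a=50.073 sag=7.316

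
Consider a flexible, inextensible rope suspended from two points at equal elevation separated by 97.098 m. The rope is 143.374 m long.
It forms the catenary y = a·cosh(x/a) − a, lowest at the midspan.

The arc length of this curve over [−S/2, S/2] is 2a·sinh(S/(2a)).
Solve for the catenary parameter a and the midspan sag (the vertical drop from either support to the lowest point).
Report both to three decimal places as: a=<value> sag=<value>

seed: a₀ = √(S³/(24(L−S))) = √(97.098³/(24·46.276)) = 28.709915
iter 1: u=1.691019  f(a)=+7.085e+00  f'(a)=-4.245e+00  a ← 28.709915 − (+7.085e+00/-4.245e+00) = 30.379068
iter 2: u=1.598107  f(a)=+6.649e-01  f'(a)=-3.482e+00  a ← 30.379068 − (+6.649e-01/-3.482e+00) = 30.569996
iter 3: u=1.588126  f(a)=+7.194e-03  f'(a)=-3.407e+00  a ← 30.569996 − (+7.194e-03/-3.407e+00) = 30.572108
iter 4: u=1.588016  f(a)=+8.623e-07  f'(a)=-3.407e+00  a ← 30.572108 − (+8.623e-07/-3.407e+00) = 30.572108
iter 5: u=1.588016  f(a)=+2.842e-14  f'(a)=-3.407e+00  a ← 30.572108 − (+2.842e-14/-3.407e+00) = 30.572108
converged: |Δa| < 1e-12 after 5 iterations
sag = a·(cosh(S/(2a)) − 1) = 30.572108·(cosh(1.588016) − 1) = 47.361709
T_max/T_min = cosh(S/(2a)) = 2.549180

a=30.572 sag=47.362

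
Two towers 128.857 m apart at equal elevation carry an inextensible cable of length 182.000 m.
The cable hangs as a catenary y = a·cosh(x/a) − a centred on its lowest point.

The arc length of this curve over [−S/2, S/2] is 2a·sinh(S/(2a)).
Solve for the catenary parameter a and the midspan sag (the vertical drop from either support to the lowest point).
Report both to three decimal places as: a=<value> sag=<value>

a=43.284 sag=57.486

seed: a₀ = √(S³/(24(L−S))) = √(128.857³/(24·53.143)) = 40.957493
iter 1: u=1.573058  f(a)=+6.976e+00  f'(a)=-3.297e+00  a ← 40.957493 − (+6.976e+00/-3.297e+00) = 43.073659
iter 2: u=1.495775  f(a)=+5.771e-01  f'(a)=-2.772e+00  a ← 43.073659 − (+5.771e-01/-2.772e+00) = 43.281874
iter 3: u=1.488579  f(a)=+4.737e-03  f'(a)=-2.726e+00  a ← 43.281874 − (+4.737e-03/-2.726e+00) = 43.283611
iter 4: u=1.488520  f(a)=+3.249e-07  f'(a)=-2.726e+00  a ← 43.283611 − (+3.249e-07/-2.726e+00) = 43.283611
iter 5: u=1.488520  f(a)=+0.000e+00  f'(a)=-2.726e+00  a ← 43.283611 − (+0.000e+00/-2.726e+00) = 43.283611
converged: |Δa| < 1e-12 after 5 iterations
sag = a·(cosh(S/(2a)) − 1) = 43.283611·(cosh(1.488520) − 1) = 57.485784
T_max/T_min = cosh(S/(2a)) = 2.328119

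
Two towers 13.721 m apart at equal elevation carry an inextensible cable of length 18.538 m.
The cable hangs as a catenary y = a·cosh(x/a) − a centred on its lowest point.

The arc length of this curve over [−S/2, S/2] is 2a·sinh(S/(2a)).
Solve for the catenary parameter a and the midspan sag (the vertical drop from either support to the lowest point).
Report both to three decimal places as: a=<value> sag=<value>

a=4.958 sag=5.554

seed: a₀ = √(S³/(24(L−S))) = √(13.721³/(24·4.817)) = 4.726990
iter 1: u=1.451346  f(a)=+5.335e-01  f'(a)=-2.501e+00  a ← 4.726990 − (+5.335e-01/-2.501e+00) = 4.940319
iter 2: u=1.388675  f(a)=+3.824e-02  f'(a)=-2.154e+00  a ← 4.940319 − (+3.824e-02/-2.154e+00) = 4.958073
iter 3: u=1.383703  f(a)=+2.300e-04  f'(a)=-2.128e+00  a ← 4.958073 − (+2.300e-04/-2.128e+00) = 4.958181
iter 4: u=1.383673  f(a)=+8.434e-09  f'(a)=-2.128e+00  a ← 4.958181 − (+8.434e-09/-2.128e+00) = 4.958181
iter 5: u=1.383673  f(a)=+3.553e-15  f'(a)=-2.128e+00  a ← 4.958181 − (+3.553e-15/-2.128e+00) = 4.958181
converged: |Δa| < 1e-12 after 5 iterations
sag = a·(cosh(S/(2a)) − 1) = 4.958181·(cosh(1.383673) − 1) = 5.553618
T_max/T_min = cosh(S/(2a)) = 2.120092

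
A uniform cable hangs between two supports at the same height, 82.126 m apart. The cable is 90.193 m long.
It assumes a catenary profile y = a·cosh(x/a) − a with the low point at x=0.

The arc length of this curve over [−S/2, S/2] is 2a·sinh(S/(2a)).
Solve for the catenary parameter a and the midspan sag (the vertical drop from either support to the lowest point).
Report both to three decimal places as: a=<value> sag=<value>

a=54.259 sag=16.294

seed: a₀ = √(S³/(24(L−S))) = √(82.126³/(24·8.067)) = 53.488369
iter 1: u=0.767700  f(a)=+2.411e-01  f'(a)=-3.198e-01  a ← 53.488369 − (+2.411e-01/-3.198e-01) = 54.242244
iter 2: u=0.757030  f(a)=+5.191e-03  f'(a)=-3.062e-01  a ← 54.242244 − (+5.191e-03/-3.062e-01) = 54.259202
iter 3: u=0.756793  f(a)=+2.525e-06  f'(a)=-3.059e-01  a ← 54.259202 − (+2.525e-06/-3.059e-01) = 54.259210
iter 4: u=0.756793  f(a)=+5.684e-13  f'(a)=-3.059e-01  a ← 54.259210 − (+5.684e-13/-3.059e-01) = 54.259210
converged: |Δa| < 1e-12 after 4 iterations
sag = a·(cosh(S/(2a)) − 1) = 54.259210·(cosh(0.756793) − 1) = 16.294005
T_max/T_min = cosh(S/(2a)) = 1.300299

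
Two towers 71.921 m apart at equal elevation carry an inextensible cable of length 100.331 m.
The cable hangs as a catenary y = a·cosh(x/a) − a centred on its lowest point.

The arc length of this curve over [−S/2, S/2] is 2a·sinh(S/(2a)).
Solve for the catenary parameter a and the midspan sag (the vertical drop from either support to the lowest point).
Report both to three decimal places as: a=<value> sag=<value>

a=24.633 sag=31.254

seed: a₀ = √(S³/(24(L−S))) = √(71.921³/(24·28.410)) = 23.358359
iter 1: u=1.539513  f(a)=+3.563e+00  f'(a)=-3.060e+00  a ← 23.358359 − (+3.563e+00/-3.060e+00) = 24.522746
iter 2: u=1.466414  f(a)=+2.838e-01  f'(a)=-2.590e+00  a ← 24.522746 − (+2.838e-01/-2.590e+00) = 24.632287
iter 3: u=1.459893  f(a)=+2.144e-03  f'(a)=-2.551e+00  a ← 24.632287 − (+2.144e-03/-2.551e+00) = 24.633128
iter 4: u=1.459843  f(a)=+1.244e-07  f'(a)=-2.551e+00  a ← 24.633128 − (+1.244e-07/-2.551e+00) = 24.633128
iter 5: u=1.459843  f(a)=-1.421e-14  f'(a)=-2.551e+00  a ← 24.633128 − (-1.421e-14/-2.551e+00) = 24.633128
converged: |Δa| < 1e-12 after 5 iterations
sag = a·(cosh(S/(2a)) − 1) = 24.633128·(cosh(1.459843) − 1) = 31.253976
T_max/T_min = cosh(S/(2a)) = 2.268778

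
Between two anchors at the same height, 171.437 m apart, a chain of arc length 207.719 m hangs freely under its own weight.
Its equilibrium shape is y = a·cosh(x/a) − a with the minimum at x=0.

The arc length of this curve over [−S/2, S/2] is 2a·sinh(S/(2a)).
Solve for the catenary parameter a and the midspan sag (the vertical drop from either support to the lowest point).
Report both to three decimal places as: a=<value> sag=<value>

seed: a₀ = √(S³/(24(L−S))) = √(171.437³/(24·36.282)) = 76.068632
iter 1: u=1.126857  f(a)=+2.374e+00  f'(a)=-1.081e+00  a ← 76.068632 − (+2.374e+00/-1.081e+00) = 78.265803
iter 2: u=1.095223  f(a)=+1.068e-01  f'(a)=-9.855e-01  a ← 78.265803 − (+1.068e-01/-9.855e-01) = 78.374138
iter 3: u=1.093709  f(a)=+2.383e-04  f'(a)=-9.811e-01  a ← 78.374138 − (+2.383e-04/-9.811e-01) = 78.374381
iter 4: u=1.093706  f(a)=+1.194e-09  f'(a)=-9.811e-01  a ← 78.374381 − (+1.194e-09/-9.811e-01) = 78.374381
iter 5: u=1.093706  f(a)=+0.000e+00  f'(a)=-9.811e-01  a ← 78.374381 − (+0.000e+00/-9.811e-01) = 78.374381
converged: |Δa| < 1e-12 after 5 iterations
sag = a·(cosh(S/(2a)) − 1) = 78.374381·(cosh(1.093706) − 1) = 51.738414
T_max/T_min = cosh(S/(2a)) = 1.660144

a=78.374 sag=51.738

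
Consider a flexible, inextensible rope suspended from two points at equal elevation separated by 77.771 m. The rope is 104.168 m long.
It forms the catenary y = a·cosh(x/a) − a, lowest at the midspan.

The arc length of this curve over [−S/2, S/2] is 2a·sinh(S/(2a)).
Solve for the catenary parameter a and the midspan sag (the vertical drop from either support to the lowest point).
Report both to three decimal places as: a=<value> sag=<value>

a=28.540 sag=30.851

seed: a₀ = √(S³/(24(L−S))) = √(77.771³/(24·26.397)) = 27.248564
iter 1: u=1.427066  f(a)=+2.822e+00  f'(a)=-2.362e+00  a ← 27.248564 − (+2.822e+00/-2.362e+00) = 28.443370
iter 2: u=1.367120  f(a)=+1.962e-01  f'(a)=-2.044e+00  a ← 28.443370 − (+1.962e-01/-2.044e+00) = 28.539378
iter 3: u=1.362521  f(a)=+1.106e-03  f'(a)=-2.021e+00  a ← 28.539378 − (+1.106e-03/-2.021e+00) = 28.539925
iter 4: u=1.362495  f(a)=+3.553e-08  f'(a)=-2.021e+00  a ← 28.539925 − (+3.553e-08/-2.021e+00) = 28.539925
iter 5: u=1.362495  f(a)=+0.000e+00  f'(a)=-2.021e+00  a ← 28.539925 − (+0.000e+00/-2.021e+00) = 28.539925
converged: |Δa| < 1e-12 after 5 iterations
sag = a·(cosh(S/(2a)) − 1) = 28.539925·(cosh(1.362495) − 1) = 30.850902
T_max/T_min = cosh(S/(2a)) = 2.080973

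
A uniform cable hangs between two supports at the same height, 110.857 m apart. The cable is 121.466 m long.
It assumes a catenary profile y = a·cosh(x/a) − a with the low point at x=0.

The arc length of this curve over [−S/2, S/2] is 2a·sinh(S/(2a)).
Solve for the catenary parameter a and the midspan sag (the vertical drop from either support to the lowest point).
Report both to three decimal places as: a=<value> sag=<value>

seed: a₀ = √(S³/(24(L−S))) = √(110.857³/(24·10.609)) = 73.147896
iter 1: u=0.757759  f(a)=+3.088e-01  f'(a)=-3.071e-01  a ← 73.147896 − (+3.088e-01/-3.071e-01) = 74.153466
iter 2: u=0.747484  f(a)=+6.483e-03  f'(a)=-2.943e-01  a ← 74.153466 − (+6.483e-03/-2.943e-01) = 74.175494
iter 3: u=0.747262  f(a)=+2.993e-06  f'(a)=-2.940e-01  a ← 74.175494 − (+2.993e-06/-2.940e-01) = 74.175504
iter 4: u=0.747262  f(a)=+6.679e-13  f'(a)=-2.940e-01  a ← 74.175504 − (+6.679e-13/-2.940e-01) = 74.175504
converged: |Δa| < 1e-12 after 4 iterations
sag = a·(cosh(S/(2a)) − 1) = 74.175504·(cosh(0.747262) − 1) = 21.691606
T_max/T_min = cosh(S/(2a)) = 1.292436

a=74.176 sag=21.692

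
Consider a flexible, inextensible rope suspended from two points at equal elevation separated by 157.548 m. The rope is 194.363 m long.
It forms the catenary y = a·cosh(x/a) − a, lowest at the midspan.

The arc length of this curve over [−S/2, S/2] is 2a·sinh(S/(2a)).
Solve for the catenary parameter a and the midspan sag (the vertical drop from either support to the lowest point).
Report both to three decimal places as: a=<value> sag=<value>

seed: a₀ = √(S³/(24(L−S))) = √(157.548³/(24·36.815)) = 66.527518
iter 1: u=1.184081  f(a)=+2.669e+00  f'(a)=-1.270e+00  a ← 66.527518 − (+2.669e+00/-1.270e+00) = 68.628988
iter 2: u=1.147824  f(a)=+1.317e-01  f'(a)=-1.147e+00  a ← 68.628988 − (+1.317e-01/-1.147e+00) = 68.743739
iter 3: u=1.145908  f(a)=+3.573e-04  f'(a)=-1.141e+00  a ← 68.743739 − (+3.573e-04/-1.141e+00) = 68.744052
iter 4: u=1.145903  f(a)=+2.647e-09  f'(a)=-1.141e+00  a ← 68.744052 − (+2.647e-09/-1.141e+00) = 68.744052
iter 5: u=1.145903  f(a)=+5.684e-14  f'(a)=-1.141e+00  a ← 68.744052 − (+5.684e-14/-1.141e+00) = 68.744052
converged: |Δa| < 1e-12 after 5 iterations
sag = a·(cosh(S/(2a)) − 1) = 68.744052·(cosh(1.145903) − 1) = 50.293709
T_max/T_min = cosh(S/(2a)) = 1.731608

a=68.744 sag=50.294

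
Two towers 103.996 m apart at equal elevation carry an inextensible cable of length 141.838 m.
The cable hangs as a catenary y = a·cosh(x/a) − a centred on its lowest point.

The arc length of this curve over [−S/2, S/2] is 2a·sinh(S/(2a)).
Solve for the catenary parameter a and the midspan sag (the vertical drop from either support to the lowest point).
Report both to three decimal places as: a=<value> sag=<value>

seed: a₀ = √(S³/(24(L−S))) = √(103.996³/(24·37.842)) = 35.191055
iter 1: u=1.477591  f(a)=+4.352e+00  f'(a)=-2.658e+00  a ← 35.191055 − (+4.352e+00/-2.658e+00) = 36.828303
iter 2: u=1.411903  f(a)=+3.222e-01  f'(a)=-2.278e+00  a ← 36.828303 − (+3.222e-01/-2.278e+00) = 36.969725
iter 3: u=1.406502  f(a)=+2.077e-03  f'(a)=-2.249e+00  a ← 36.969725 − (+2.077e-03/-2.249e+00) = 36.970649
iter 4: u=1.406467  f(a)=+8.758e-08  f'(a)=-2.249e+00  a ← 36.970649 − (+8.758e-08/-2.249e+00) = 36.970649
iter 5: u=1.406467  f(a)=+2.842e-14  f'(a)=-2.249e+00  a ← 36.970649 − (+2.842e-14/-2.249e+00) = 36.970649
converged: |Δa| < 1e-12 after 5 iterations
sag = a·(cosh(S/(2a)) − 1) = 36.970649·(cosh(1.406467) − 1) = 43.006432
T_max/T_min = cosh(S/(2a)) = 2.163259

a=36.971 sag=43.006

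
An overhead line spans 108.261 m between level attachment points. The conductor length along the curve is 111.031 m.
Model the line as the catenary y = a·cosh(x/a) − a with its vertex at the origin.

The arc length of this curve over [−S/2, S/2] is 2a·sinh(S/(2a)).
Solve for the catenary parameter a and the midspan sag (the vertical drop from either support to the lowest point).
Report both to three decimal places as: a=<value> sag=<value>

a=138.681 sag=10.699

seed: a₀ = √(S³/(24(L−S))) = √(108.261³/(24·2.770)) = 138.153708
iter 1: u=0.391814  f(a)=+2.134e-02  f'(a)=-4.072e-02  a ← 138.153708 − (+2.134e-02/-4.072e-02) = 138.677787
iter 2: u=0.390333  f(a)=+1.220e-04  f'(a)=-4.025e-02  a ← 138.677787 − (+1.220e-04/-4.025e-02) = 138.680819
iter 3: u=0.390324  f(a)=+4.042e-09  f'(a)=-4.025e-02  a ← 138.680819 − (+4.042e-09/-4.025e-02) = 138.680819
iter 4: u=0.390324  f(a)=-1.421e-14  f'(a)=-4.025e-02  a ← 138.680819 − (-1.421e-14/-4.025e-02) = 138.680819
converged: |Δa| < 1e-12 after 4 iterations
sag = a·(cosh(S/(2a)) − 1) = 138.680819·(cosh(0.390324) − 1) = 10.699033
T_max/T_min = cosh(S/(2a)) = 1.077149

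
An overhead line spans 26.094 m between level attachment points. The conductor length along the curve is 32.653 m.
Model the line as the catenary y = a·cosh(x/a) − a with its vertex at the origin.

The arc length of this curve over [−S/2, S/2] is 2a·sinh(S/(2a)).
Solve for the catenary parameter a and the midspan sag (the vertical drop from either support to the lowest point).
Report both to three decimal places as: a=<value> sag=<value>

seed: a₀ = √(S³/(24(L−S))) = √(26.094³/(24·6.559)) = 10.623963
iter 1: u=1.228073  f(a)=+5.127e-01  f'(a)=-1.431e+00  a ← 10.623963 − (+5.127e-01/-1.431e+00) = 10.982198
iter 2: u=1.188014  f(a)=+2.708e-02  f'(a)=-1.284e+00  a ← 10.982198 − (+2.708e-02/-1.284e+00) = 11.003290
iter 3: u=1.185736  f(a)=+8.482e-05  f'(a)=-1.276e+00  a ← 11.003290 − (+8.482e-05/-1.276e+00) = 11.003356
iter 4: u=1.185729  f(a)=+8.381e-10  f'(a)=-1.276e+00  a ← 11.003356 − (+8.381e-10/-1.276e+00) = 11.003356
iter 5: u=1.185729  f(a)=+0.000e+00  f'(a)=-1.276e+00  a ← 11.003356 − (+0.000e+00/-1.276e+00) = 11.003356
converged: |Δa| < 1e-12 after 5 iterations
sag = a·(cosh(S/(2a)) − 1) = 11.003356·(cosh(1.185729) − 1) = 8.684926
T_max/T_min = cosh(S/(2a)) = 1.789298

a=11.003 sag=8.685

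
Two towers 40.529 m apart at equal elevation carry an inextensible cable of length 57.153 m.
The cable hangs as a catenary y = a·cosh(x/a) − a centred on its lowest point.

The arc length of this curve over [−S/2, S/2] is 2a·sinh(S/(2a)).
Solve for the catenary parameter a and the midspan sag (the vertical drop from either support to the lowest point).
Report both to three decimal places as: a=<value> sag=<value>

a=13.647 sag=18.021

seed: a₀ = √(S³/(24(L−S))) = √(40.529³/(24·16.624)) = 12.917410
iter 1: u=1.568774  f(a)=+2.170e+00  f'(a)=-3.266e+00  a ← 12.917410 − (+2.170e+00/-3.266e+00) = 13.581811
iter 2: u=1.492032  f(a)=+1.786e-01  f'(a)=-2.748e+00  a ← 13.581811 − (+1.786e-01/-2.748e+00) = 13.646813
iter 3: u=1.484925  f(a)=+1.451e-03  f'(a)=-2.704e+00  a ← 13.646813 − (+1.451e-03/-2.704e+00) = 13.647350
iter 4: u=1.484867  f(a)=+9.744e-08  f'(a)=-2.703e+00  a ← 13.647350 − (+9.744e-08/-2.703e+00) = 13.647350
iter 5: u=1.484867  f(a)=+0.000e+00  f'(a)=-2.703e+00  a ← 13.647350 − (+0.000e+00/-2.703e+00) = 13.647350
converged: |Δa| < 1e-12 after 5 iterations
sag = a·(cosh(S/(2a)) − 1) = 13.647350·(cosh(1.484867) − 1) = 18.020718
T_max/T_min = cosh(S/(2a)) = 2.320456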